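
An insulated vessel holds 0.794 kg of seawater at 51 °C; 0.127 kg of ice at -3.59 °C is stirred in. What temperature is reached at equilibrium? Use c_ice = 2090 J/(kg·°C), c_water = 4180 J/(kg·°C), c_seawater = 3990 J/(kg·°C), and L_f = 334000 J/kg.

Energy balance with sensible and latent terms:
ice -3.59→0 °C: 0.127·2090·3.59 = 952.89
  fusion: m_ice L_f = 0.127·334000 = 42418
  meltwater 0→T: 0.127·4180·T = 530.86 T
  seawater cools: 0.794·3990·(T − 51) = 3168.1(T − 51)
3698.9 T = 161571 − 43371 = 118200
T ≈ 31.96 °C (positive, so assuming full melt was valid).

T_f ≈ 32.0 °C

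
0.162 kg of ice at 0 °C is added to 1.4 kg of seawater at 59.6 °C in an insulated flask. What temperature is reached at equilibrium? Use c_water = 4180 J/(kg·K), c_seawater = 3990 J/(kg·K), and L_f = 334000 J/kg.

Net heat exchanged in the isolated system is zero:
fusion: m_ice L_f = 0.162·334000 = 54108; meltwater 0→T: 0.162·4180·T = 677.16 T; seawater cools: 1.4·3990·(T − 59.6) = 5586(T − 59.6)
6263.2 T = 332926 − 54108 = 278818
T ≈ 44.52 °C. Since T > 0 °C, the all-ice-melts assumption holds.

T_f ≈ 44.5 °C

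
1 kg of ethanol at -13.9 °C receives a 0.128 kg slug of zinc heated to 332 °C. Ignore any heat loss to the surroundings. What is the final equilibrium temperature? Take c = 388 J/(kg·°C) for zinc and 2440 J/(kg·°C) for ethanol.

T_f ≈ -7.0 °C

Conservation of energy gives ΣQ = 0:
0.128×388×(T − 332) + 1×2440×(T − (-13.9)) = 0
49.66(T − 332) + 2440(T − (-13.9)) = 0
(49.66 + 2440) T = 49.66×332 + 2440×(-13.9)
T ≈ -7.00 °C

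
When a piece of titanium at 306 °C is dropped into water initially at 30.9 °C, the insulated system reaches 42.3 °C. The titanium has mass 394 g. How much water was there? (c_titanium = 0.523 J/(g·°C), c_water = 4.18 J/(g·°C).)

|Q_titanium| = |Q_water|:
394·0.523·(306 − 42.3) = m·4.18·(42.3 − 30.9)
47.65 m = 54339  ⇒  m ≈ 1140 g

m ≈ 1140 g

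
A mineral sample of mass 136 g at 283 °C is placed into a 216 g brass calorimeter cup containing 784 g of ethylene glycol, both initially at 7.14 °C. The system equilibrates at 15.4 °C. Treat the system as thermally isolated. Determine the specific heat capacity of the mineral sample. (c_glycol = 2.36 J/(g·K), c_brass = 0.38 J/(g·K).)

c ≈ 0.439 J/(g·K)

Conservation of energy gives ΣQ = 0:
136·c·(15.4 − 283) + 784·2.36·(15.4 − 7.14) + 216·0.38·(15.4 − 7.14) = 0
-36394 c = -15961
c = -15961/-36394 ≈ 0.4386 J/(g·K)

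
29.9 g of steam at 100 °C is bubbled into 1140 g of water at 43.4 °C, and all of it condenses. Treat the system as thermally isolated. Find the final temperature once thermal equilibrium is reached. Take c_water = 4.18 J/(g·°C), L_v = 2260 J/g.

T_f ≈ 58.7 °C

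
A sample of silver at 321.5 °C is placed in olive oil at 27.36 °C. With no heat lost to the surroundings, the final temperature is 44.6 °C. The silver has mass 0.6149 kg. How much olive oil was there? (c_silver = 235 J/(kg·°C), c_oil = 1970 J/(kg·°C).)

m ≈ 1.18 kg

Setting the total heat transfer to zero:
0.6149·235·(44.6 − 321.5) + m·1970·(44.6 − 27.36) = 0
33963 m = 40012
m = 40012/33963 ≈ 1.178 kg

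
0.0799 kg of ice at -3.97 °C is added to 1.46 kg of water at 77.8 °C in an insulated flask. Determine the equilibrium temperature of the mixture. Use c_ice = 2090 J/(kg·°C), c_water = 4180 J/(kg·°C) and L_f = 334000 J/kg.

Setting the total heat transfer to zero:
ice -3.97→0 °C: 0.0799×2090×3.97 = 662.95
  latent heat to melt: 0.0799×334000 = 26687
  warm the meltwater: 333.98 T
  water cools: 1.46×4180×(T − 77.8) = 6102.8(T − 77.8)
6436.8 T = 474798 − 27350 = 447448
T ≈ 69.51 °C — above 0 °C, consistent with complete melting.

T_f ≈ 69.5 °C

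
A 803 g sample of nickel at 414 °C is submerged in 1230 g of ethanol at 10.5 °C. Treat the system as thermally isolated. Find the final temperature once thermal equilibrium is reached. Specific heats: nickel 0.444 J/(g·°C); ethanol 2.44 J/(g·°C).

T_f is the heat-capacity-weighted average of the initial temperatures:
T_f = (356.53*414 + 3001.2*10.5) / (356.53 + 3001.2)
    = 179117 / 3357.7 ≈ 53.34 °C

T_f ≈ 53.3 °C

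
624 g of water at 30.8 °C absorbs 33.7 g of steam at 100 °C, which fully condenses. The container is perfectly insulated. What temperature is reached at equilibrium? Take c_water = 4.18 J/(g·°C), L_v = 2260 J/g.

Sum of m c ΔT and latent-heat terms is zero:
steam→water at 100 °C releases m L_v = 33.7·2260 = 76162
  condensate cools 100→T: 33.7·4.18·(T − 100) = 140.87(T − 100)
  original water: 2608.3(T − 30.8)
2749.2 T = 76162 + 14087 + 80336 = 170585
T ≈ 62.05 °C (< 100 °C, so full condensation is consistent).

T_f ≈ 62.0 °C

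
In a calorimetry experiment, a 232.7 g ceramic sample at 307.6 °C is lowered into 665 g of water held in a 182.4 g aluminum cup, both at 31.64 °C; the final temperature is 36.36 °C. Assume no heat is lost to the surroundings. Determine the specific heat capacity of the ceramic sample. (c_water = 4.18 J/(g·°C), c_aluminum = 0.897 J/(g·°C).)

c ≈ 0.22 J/(g·°C)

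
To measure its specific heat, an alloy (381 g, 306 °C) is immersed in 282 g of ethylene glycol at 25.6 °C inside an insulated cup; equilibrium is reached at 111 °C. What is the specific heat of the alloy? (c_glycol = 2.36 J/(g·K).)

c ≈ 0.765 J/(g·K)

Energy conservation, ΣQ = 0:
381×c×(111 − 306) + 282×2.36×(111 − 25.6) = 0
-74295 c = -56835
c = -56835/-74295 ≈ 0.765 J/(g·K)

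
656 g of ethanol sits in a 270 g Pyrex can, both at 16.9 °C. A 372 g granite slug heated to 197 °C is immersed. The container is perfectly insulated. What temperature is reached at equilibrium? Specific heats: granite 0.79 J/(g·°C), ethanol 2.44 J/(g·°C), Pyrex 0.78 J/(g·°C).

Heat gained plus heat lost sum to zero:
372*0.79*(T − 197) + 656*2.44*(T − 16.9) + 270*0.78*(T − 16.9) = 0
293.88(T − 197) + 1600.6(T − 16.9) + 210.6(T − 16.9) = 0
2105.1 T = 88504
T = 88504/2105.1 ≈ 42.04 °C

T_f ≈ 42.0 °C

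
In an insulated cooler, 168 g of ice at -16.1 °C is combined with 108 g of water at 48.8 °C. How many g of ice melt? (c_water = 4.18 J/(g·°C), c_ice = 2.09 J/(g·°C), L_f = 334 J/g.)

m_melted ≈ 49 g

Water can give up m c ΔT = 108×4.18×48.8 = 22030 J before reaching 0 °C.
Of that, 168×2.09×16.1 = 5653 J goes to bring the ice to 0 °C, leaving 16377 J.
Fully melting the ice requires m_ice L_f = 168×334 = 56112 J.
16377 J < 56112 J, so only part of the ice melts and the system sits at 0 °C.
m_melted×334 = 16377  ⇒  m_melted ≈ 49.03 g.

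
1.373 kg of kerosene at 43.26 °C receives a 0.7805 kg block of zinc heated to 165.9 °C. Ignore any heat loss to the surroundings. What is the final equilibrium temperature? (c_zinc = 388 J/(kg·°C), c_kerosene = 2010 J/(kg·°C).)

T_f ≈ 55.4 °C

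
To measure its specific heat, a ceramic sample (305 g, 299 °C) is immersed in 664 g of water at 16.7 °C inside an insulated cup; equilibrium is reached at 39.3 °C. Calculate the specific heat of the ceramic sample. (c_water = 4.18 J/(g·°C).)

c ≈ 0.792 J/(g·°C)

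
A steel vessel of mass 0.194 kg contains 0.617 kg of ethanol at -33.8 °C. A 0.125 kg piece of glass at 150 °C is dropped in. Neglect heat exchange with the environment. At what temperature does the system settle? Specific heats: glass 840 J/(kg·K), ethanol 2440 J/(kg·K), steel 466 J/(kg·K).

T_f ≈ -22.5 °C

Heat gained plus heat lost sum to zero:
0.125·840·(T − 150) + 0.617·2440·(T − (-33.8)) + 0.194·466·(T − (-33.8)) = 0
105(T − 150) + 1505.5(T − (-33.8)) + 90.4(T − (-33.8)) = 0
(105 + 1505.5 + 90.4) T = 105·150 + 1505.5·(-33.8) + 90.4·(-33.8)
T = -38191/1700.9 ≈ -22.45 °C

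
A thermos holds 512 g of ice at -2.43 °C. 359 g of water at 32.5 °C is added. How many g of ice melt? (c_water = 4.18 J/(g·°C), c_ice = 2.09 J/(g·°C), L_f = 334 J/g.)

m_melted ≈ 138 g

Heat available from the water dropping to 0 °C: 359×4.18×32.5 = 48770 J.
Of that, 512×2.09×2.43 = 2600.3 J goes to bring the ice to 0 °C, leaving 46170 J.
Fully melting the ice requires m_ice L_f = 512×334 = 171008 J.
Since 46170 < 171008 J, not all the ice melts; equilibrium is at 0 °C.
m_melted×334 = 46170  ⇒  m_melted ≈ 138.2 g.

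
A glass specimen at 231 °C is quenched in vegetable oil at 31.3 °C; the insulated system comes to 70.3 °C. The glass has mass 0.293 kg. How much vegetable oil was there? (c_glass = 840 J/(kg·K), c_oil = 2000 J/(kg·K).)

m ≈ 0.507 kg

Conservation of energy gives ΣQ = 0:
0.293·840·(70.3 − 231) + m·2000·(70.3 − 31.3) = 0
78000 m = 39551
m = 39551/78000 ≈ 0.5071 kg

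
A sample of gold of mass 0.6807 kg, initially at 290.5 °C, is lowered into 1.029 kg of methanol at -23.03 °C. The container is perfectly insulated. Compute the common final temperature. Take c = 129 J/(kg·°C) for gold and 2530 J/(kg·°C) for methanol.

T_f ≈ -12.8 °C

Set heat shed by the hot body equal to heat absorbed by the cold body:
0.6807·129·(290.5 − T) = 1.029·2530·(T − (-23.03))
87.81(290.5 − T) = 2603.4(T − (-23.03))
2691.2 T = -34447  ⇒  T ≈ -12.80 °C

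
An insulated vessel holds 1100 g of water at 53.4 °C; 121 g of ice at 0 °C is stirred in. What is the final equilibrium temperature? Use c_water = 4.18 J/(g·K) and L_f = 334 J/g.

T_f ≈ 40.2 °C

Energy balance with sensible and latent terms:
latent heat to melt: 121·334 = 40414
  warm the meltwater: 505.78 T
  water: 4598(T − 53.4)
5103.8 T = 245533 − 40414 = 205119
T ≈ 40.19 °C (positive, so assuming full melt was valid).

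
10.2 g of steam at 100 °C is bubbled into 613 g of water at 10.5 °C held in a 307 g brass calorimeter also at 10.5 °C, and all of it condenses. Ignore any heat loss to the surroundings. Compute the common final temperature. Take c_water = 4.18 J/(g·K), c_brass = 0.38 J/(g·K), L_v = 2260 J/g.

T_f ≈ 20.4 °C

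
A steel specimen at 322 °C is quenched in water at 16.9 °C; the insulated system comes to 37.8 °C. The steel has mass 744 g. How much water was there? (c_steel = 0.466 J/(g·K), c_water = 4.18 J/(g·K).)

m ≈ 1130 g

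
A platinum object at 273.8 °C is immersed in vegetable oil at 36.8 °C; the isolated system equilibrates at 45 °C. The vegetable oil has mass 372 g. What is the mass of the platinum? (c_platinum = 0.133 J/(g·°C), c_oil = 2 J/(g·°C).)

m ≈ 200 g

|Q_platinum| = |Q_oil|:
m×0.133×(273.8 − 45) = 372×2×(45 − 36.8)
30.43 m = 6100.8  ⇒  m ≈ 200.5 g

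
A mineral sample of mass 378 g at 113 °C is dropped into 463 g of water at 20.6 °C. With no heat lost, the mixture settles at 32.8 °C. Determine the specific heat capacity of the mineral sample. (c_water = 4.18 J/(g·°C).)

c ≈ 0.779 J/(g·°C)

Taking heat into each body as positive, Σ m c ΔT = 0:
378×c×(32.8 − 113) + 463×4.18×(32.8 − 20.6) = 0
-30316 c = -23611
c = -23611/-30316 ≈ 0.7788 J/(g·°C)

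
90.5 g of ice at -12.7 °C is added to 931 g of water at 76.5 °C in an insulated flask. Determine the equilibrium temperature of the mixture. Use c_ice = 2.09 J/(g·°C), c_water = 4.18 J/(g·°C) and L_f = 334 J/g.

T_f ≈ 62.1 °C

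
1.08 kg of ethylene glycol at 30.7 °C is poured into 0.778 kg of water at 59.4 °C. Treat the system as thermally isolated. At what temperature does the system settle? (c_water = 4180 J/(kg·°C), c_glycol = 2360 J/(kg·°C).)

T_f ≈ 46.8 °C

Net heat exchanged in the isolated system is zero:
0.778*4180*(T − 59.4) + 1.08*2360*(T − 30.7) = 0
(3252 + 2548.8) T = 3252*59.4 + 2548.8*30.7
T = 271419/5800.8 ≈ 46.79 °C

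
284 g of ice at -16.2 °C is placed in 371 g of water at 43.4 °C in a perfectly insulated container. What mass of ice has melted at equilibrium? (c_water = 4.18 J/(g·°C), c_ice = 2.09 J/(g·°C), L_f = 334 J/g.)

m_melted ≈ 173 g

Heat available from the water dropping to 0 °C: 371×4.18×43.4 = 67304 J.
Of that, 284×2.09×16.2 = 9615.7 J goes to bring the ice to 0 °C, leaving 57688 J.
Fully melting the ice requires m_ice L_f = 284×334 = 94856 J.
57688 J < 94856 J, so only part of the ice melts and the system sits at 0 °C.
Mass melted = 57688/334 ≈ 172.7 g.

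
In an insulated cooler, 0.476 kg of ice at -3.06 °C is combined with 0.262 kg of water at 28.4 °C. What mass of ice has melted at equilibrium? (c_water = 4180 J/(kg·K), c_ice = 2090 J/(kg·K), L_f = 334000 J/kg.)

m_melted ≈ 0.084 kg

Heat available from the water dropping to 0 °C: 0.262×4180×28.4 = 31103 J.
Of that, 0.476×2090×3.06 = 3044.2 J goes to bring the ice to 0 °C, leaving 28058 J.
To melt every bit of ice: 0.476×334000 = 158984 J.
Since 28058 < 158984 J, not all the ice melts; equilibrium is at 0 °C.
m_melt = 28058 / L_f = 0.08401 kg.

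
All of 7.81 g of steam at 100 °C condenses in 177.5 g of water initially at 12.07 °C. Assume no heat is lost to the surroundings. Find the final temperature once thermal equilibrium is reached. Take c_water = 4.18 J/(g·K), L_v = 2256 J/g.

T_f ≈ 38.5 °C

Conservation of energy gives ΣQ = 0:
steam→water at 100 °C releases m L_v = 7.81×2256 = 17619; condensate cools 100→T: 7.81×4.18×(T − 100) = 32.65(T − 100); water warms: 177.5×4.18×(T − 12.07) = 741.95(T − 12.07)
774.6 T = 17619 + 3264.6 + 8955.3 = 29839
T ≈ 38.52 °C — below 100 °C, confirming all the steam condensed.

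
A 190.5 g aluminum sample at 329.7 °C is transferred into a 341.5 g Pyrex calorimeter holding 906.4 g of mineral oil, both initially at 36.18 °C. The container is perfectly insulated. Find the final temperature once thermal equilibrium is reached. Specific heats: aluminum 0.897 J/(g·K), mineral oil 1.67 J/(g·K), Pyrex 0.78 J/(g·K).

T_f = Σ m_i c_i T_i / Σ m_i c_i:
T_f = (170.88×329.7 + 1513.7×36.18 + 266.37×36.18) / (170.88 + 1513.7 + 266.37)
    = 120741 / 1950.9 ≈ 61.89 °C

T_f ≈ 61.9 °C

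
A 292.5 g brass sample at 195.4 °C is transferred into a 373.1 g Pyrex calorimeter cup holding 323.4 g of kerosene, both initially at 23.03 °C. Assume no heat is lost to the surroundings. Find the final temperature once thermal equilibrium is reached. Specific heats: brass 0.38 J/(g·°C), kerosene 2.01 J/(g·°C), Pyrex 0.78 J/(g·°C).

Let T be the final temperature. ΣQ_i = 0:
292.5×0.38×(T − 195.4) + 323.4×2.01×(T − 23.03) + 373.1×0.78×(T − 23.03) = 0
(111.15 + 650.03 + 291.02) T = 111.15×195.4 + 650.03×23.03 + 291.02×23.03
T = 43391 / 1052.2 = 41.2 °C

T_f ≈ 41.2 °C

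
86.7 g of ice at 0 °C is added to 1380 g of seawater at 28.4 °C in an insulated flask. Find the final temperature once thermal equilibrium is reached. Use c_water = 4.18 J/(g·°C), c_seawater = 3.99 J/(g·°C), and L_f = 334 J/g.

T_f ≈ 21.7 °C

Energy balance with sensible and latent terms:
latent heat to melt: 86.7·334 = 28958
  meltwater 0→T: 86.7·4.18·T = 362.41 T
  seawater: 5506.2(T − 28.4)
5868.6 T = 156376 − 28958 = 127418
T ≈ 21.71 °C — above 0 °C, consistent with complete melting.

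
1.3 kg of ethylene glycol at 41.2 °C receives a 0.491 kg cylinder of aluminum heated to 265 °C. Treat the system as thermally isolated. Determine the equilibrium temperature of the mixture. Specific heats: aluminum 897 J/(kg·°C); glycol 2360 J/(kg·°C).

T_f ≈ 69.3 °C

T_f = Σ m_i c_i T_i / Σ m_i c_i:
T_f = (440.43×265 + 3068×41.2) / (440.43 + 3068)
    = 243115 / 3508.4 ≈ 69.29 °C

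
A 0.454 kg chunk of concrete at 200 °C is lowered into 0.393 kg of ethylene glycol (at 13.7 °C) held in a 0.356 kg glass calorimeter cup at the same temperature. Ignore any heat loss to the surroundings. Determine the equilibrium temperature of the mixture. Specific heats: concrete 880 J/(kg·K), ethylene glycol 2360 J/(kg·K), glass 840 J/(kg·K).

T_f ≈ 59.5 °C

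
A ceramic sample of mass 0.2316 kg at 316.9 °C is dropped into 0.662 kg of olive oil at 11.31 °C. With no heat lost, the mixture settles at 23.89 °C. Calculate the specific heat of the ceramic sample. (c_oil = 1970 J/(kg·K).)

Net heat exchanged in the isolated system is zero:
0.2316·c·(23.89 − 316.9) + 0.662·1970·(23.89 − 11.31) = 0
-67.86 c = -16406
c = -16406/-67.86 ≈ 241.8 J/(kg·K)

c ≈ 242 J/(kg·K)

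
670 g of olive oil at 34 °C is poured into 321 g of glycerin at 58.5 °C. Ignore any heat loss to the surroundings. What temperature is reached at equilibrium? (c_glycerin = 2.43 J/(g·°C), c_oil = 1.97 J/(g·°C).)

T_f ≈ 43.1 °C

Set heat shed by the hot body equal to heat absorbed by the cold body:
321×2.43×(58.5 − T) = 670×1.97×(T − 34)
780.03(58.5 − T) = 1319.9(T − 34)
2099.9 T = 90508  ⇒  T ≈ 43.10 °C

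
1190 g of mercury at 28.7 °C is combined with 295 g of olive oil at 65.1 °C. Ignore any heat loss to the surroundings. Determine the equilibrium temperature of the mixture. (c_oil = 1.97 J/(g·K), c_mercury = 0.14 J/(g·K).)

T_f ≈ 57.0 °C

Energy conservation, ΣQ = 0:
295*1.97*(T − 65.1) + 1190*0.14*(T − 28.7) = 0
747.75 T = 42614
T ≈ 56.99 °C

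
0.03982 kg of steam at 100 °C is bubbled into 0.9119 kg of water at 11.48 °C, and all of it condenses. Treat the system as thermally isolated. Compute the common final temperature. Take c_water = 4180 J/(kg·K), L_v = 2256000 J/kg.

Heat gained plus heat lost sum to zero:
condense steam: −0.03982·2256000 = −89834
  condensed water 100 °C→T: 166.45(T − 100)
  original water: 3811.7(T − 11.48)
3978.2 T = 89834 + 16645 + 43759 = 150237
T ≈ 37.77 °C — below 100 °C, confirming all the steam condensed.

T_f ≈ 37.8 °C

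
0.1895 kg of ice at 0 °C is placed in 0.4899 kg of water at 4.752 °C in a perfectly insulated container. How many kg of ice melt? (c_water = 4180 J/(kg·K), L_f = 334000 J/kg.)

m_melted ≈ 0.0291 kg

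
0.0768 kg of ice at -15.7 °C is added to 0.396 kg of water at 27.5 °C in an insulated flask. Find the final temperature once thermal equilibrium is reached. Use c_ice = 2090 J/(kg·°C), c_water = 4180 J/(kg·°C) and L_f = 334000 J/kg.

T_f ≈ 8.8 °C

Heat gained plus heat lost sum to zero:
ice -15.7→0 °C: 0.0768×2090×15.7 = 2520; melt ice: 0.0768×334000 = 25651; warm the meltwater: 321.02 T; water cools: 0.396×4180×(T − 27.5) = 1655.3(T − 27.5)
1976.3 T = 45520 − 28171 = 17349
T ≈ 8.78 °C (positive, so assuming full melt was valid).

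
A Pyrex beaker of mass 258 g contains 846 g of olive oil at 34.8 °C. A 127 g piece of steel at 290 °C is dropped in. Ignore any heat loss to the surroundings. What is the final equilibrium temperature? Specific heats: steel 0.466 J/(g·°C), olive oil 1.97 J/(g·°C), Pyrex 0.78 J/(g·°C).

Taking heat into each body as positive, Σ m c ΔT = 0:
127*0.466*(T − 290) + 846*1.97*(T − 34.8) + 258*0.78*(T − 34.8) = 0
1927 T = 82164
T ≈ 42.64 °C

T_f ≈ 42.6 °C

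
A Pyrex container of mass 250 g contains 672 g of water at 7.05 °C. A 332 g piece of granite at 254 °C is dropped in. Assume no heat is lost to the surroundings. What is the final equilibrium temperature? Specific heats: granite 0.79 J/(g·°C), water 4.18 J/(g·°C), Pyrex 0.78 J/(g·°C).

T_f ≈ 26.9 °C

Taking heat into each body as positive, Σ m c ΔT = 0:
332*0.79*(T − 254) + 672*4.18*(T − 7.05) + 250*0.78*(T − 7.05) = 0
262.28(T − 254) + 2809(T − 7.05) + 195(T − 7.05) = 0
3266.2 T = 87797
T ≈ 26.88 °C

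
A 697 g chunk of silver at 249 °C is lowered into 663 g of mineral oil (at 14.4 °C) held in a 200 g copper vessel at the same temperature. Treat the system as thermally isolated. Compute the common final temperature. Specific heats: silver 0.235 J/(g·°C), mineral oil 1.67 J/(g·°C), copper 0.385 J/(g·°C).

Taking heat into each body as positive, Σ m c ΔT = 0:
697*0.235*(T − 249) + 663*1.67*(T − 14.4) + 200*0.385*(T − 14.4) = 0
163.79(T − 249) + 1107.2(T − 14.4) + 77(T − 14.4) = 0
(163.79 + 1107.2 + 77) T = 163.79*249 + 1107.2*14.4 + 77*14.4
T ≈ 42.91 °C

T_f ≈ 42.9 °C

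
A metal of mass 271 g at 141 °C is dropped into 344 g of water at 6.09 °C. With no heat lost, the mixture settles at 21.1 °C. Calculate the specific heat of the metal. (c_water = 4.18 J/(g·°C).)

Taking heat into each body as positive, Σ m c ΔT = 0:
271·c·(21.1 − 141) + 344·4.18·(21.1 − 6.09) = 0
-32493 c = -21583
c = -21583/-32493 ≈ 0.6642 J/(g·°C)

c ≈ 0.664 J/(g·°C)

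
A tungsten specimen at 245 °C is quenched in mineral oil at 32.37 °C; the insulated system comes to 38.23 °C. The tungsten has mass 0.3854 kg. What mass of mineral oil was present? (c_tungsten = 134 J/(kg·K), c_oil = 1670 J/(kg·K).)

m ≈ 1.09 kg

|Q_tungsten| = |Q_oil|:
0.3854·134·(245 − 38.23) = m·1670·(38.23 − 32.37)
9786.2 m = 10678  ⇒  m ≈ 1.091 kg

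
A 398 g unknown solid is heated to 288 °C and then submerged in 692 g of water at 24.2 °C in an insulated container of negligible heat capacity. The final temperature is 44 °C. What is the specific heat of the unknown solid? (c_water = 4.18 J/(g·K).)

c ≈ 0.59 J/(g·K)

Heat lost by the unknown solid = heat gained by the water:
398×c×(288 − 44) = 692×4.18×(44 − 24.2)
97112 c = 57273  ⇒  c ≈ 0.5898 J/(g·K)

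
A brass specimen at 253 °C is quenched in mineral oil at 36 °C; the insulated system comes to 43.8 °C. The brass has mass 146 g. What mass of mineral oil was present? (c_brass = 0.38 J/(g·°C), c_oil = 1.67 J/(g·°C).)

m ≈ 891 g

Heat lost by the brass = heat gained by the oil:
146×0.38×(253 − 43.8) = m×1.67×(43.8 − 36)
13.03 m = 11606  ⇒  m ≈ 891 g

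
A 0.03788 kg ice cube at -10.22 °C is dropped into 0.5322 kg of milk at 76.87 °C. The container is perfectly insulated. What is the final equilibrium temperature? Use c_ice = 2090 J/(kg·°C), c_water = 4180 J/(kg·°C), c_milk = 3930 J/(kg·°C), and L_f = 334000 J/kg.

T_f ≈ 65.5 °C

Conservation of energy gives ΣQ = 0:
ice -10.22→0 °C: 0.03788×2090×10.22 = 809.11
  melt ice: 0.03788×334000 = 12652
  warm the meltwater: 158.34 T
  milk: 2091.5(T − 76.87)
2249.9 T = 160777 − 13461 = 147316
T ≈ 65.48 °C. Since T > 0 °C, the all-ice-melts assumption holds.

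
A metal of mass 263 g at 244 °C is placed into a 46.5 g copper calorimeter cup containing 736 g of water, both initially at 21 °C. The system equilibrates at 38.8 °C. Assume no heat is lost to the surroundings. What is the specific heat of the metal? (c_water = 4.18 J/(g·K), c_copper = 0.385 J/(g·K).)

c ≈ 1.02 J/(g·K)

Net heat exchanged in the isolated system is zero:
263·c·(38.8 − 244) + 736·4.18·(38.8 − 21) + 46.5·0.385·(38.8 − 21) = 0
-53968 c = -55080
c = -55080/-53968 ≈ 1.021 J/(g·K)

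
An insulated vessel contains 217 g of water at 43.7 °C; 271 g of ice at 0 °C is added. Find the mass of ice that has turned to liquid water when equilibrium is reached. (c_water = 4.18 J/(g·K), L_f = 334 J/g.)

Cooling the water to 0 °C releases 217·4.18·43.7 = 39639 J.
To melt every bit of ice: 271·334 = 90514 J.
That's not enough to melt it all — equilibrium is at 0 °C with ice remaining.
m_melted·334 = 39639  ⇒  m_melted ≈ 118.7 g.

m_melted ≈ 119 g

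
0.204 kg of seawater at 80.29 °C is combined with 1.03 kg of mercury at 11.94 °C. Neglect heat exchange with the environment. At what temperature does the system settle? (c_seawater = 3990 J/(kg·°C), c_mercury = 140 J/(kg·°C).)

T_f ≈ 70.0 °C

Setting the total heat transfer to zero:
0.204×3990×(T − 80.29) + 1.03×140×(T − 11.94) = 0
958.16 T = 67075
T ≈ 70.00 °C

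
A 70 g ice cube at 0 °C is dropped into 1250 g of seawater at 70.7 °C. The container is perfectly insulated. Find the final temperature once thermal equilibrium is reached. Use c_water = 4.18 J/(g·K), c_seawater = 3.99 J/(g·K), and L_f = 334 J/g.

T_f ≈ 62.4 °C

Net heat exchanged in the isolated system is zero:
melt ice: 70×334 = 23380
  warm the meltwater: 292.6 T
  seawater: 4987.5(T − 70.7)
5280.1 T = 352616 − 23380 = 329236
T ≈ 62.35 °C (positive, so assuming full melt was valid).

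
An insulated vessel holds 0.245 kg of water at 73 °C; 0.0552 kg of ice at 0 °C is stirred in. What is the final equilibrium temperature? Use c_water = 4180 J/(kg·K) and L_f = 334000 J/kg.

T_f ≈ 44.9 °C

Heat gained plus heat lost sum to zero:
melt ice: 0.0552·334000 = 18437; warm the meltwater: 230.74 T; water cools: 0.245·4180·(T − 73) = 1024.1(T − 73)
1254.8 T = 74759 − 18437 = 56322
T ≈ 44.88 °C. Since T > 0 °C, the all-ice-melts assumption holds.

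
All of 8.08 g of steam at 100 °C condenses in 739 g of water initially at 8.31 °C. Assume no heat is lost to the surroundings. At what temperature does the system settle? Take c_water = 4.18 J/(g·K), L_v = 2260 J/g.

Taking heat into each body as positive, Σ m c ΔT = 0:
steam→water at 100 °C releases m L_v = 8.08·2260 = 18261
  condensed water 100 °C→T: 33.77(T − 100)
  water warms: 739·4.18·(T − 8.31) = 3089(T − 8.31)
3122.8 T = 18261 + 3377.4 + 25670 = 47308
T ≈ 15.15 °C (< 100 °C, so full condensation is consistent).

T_f ≈ 15.1 °C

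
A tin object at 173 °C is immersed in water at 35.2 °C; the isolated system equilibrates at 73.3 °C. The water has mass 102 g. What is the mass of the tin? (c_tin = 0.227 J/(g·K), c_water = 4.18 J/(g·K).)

m ≈ 718 g

Net heat exchanged in the isolated system is zero:
m·0.227·(73.3 − 173) + 102·4.18·(73.3 − 35.2) = 0
-22.63 m = -16244
m = -16244/-22.63 ≈ 717.8 g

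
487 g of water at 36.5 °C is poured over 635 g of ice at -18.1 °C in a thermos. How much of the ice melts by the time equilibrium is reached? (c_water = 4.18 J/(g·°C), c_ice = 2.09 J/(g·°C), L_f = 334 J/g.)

m_melted ≈ 151 g

Water can give up m c ΔT = 487×4.18×36.5 = 74302 J before reaching 0 °C.
Warming the ice to 0 °C takes 635×2.09×18.1 = 24021 J, leaving 50280 J for melting.
To melt every bit of ice: 635×334 = 212090 J.
Since 50280 < 212090 J, not all the ice melts; equilibrium is at 0 °C.
Mass melted = 50280/334 ≈ 150.5 g.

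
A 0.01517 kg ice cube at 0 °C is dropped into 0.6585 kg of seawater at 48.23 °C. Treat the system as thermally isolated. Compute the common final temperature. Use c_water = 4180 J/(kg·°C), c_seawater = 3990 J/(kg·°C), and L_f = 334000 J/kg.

T_f ≈ 45.2 °C

Let T be the final temperature. ΣQ_i = 0:
latent heat to melt: 0.01517·334000 = 5066.8; meltwater 0→T: 0.01517·4180·T = 63.41 T; seawater cools: 0.6585·3990·(T − 48.23) = 2627.4(T − 48.23)
2690.8 T = 126720 − 5066.8 = 121653
T ≈ 45.21 °C — above 0 °C, consistent with complete melting.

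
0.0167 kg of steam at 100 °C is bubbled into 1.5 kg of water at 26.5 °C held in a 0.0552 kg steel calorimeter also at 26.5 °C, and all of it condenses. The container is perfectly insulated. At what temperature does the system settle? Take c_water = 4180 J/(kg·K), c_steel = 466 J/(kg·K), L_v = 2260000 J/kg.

Setting the total heat transfer to zero:
latent heat released on condensation: 0.0167×2260000 = 37742; condensed water 100 °C→T: 69.81(T − 100); water warms: 1.5×4180×(T − 26.5) = 6270(T − 26.5); cup: 25.72(T − 26.5)
6365.5 T = 37742 + 6980.6 + 166837 = 211559
T ≈ 33.24 °C (< 100 °C, so full condensation is consistent).

T_f ≈ 33.2 °C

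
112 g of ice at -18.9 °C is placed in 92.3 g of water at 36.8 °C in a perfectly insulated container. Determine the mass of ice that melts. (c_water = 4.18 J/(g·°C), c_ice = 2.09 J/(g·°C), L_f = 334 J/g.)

m_melted ≈ 29.3 g

Water can give up m c ΔT = 92.3×4.18×36.8 = 14198 J before reaching 0 °C.
Warming the ice to 0 °C takes 112×2.09×18.9 = 4424.1 J, leaving 9773.8 J for melting.
To melt every bit of ice: 112×334 = 37408 J.
Since 9773.8 < 37408 J, not all the ice melts; equilibrium is at 0 °C.
m_melt = 9773.8 / L_f = 29.26 g.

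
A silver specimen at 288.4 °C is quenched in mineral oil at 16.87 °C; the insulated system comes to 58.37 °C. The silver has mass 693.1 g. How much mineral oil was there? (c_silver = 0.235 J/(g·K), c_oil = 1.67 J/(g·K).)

Heat gained plus heat lost sum to zero:
693.1·0.235·(58.37 − 288.4) + m·1.67·(58.37 − 16.87) = 0
69.3 m = 37467
m = 37467/69.3 ≈ 540.6 g

m ≈ 541 g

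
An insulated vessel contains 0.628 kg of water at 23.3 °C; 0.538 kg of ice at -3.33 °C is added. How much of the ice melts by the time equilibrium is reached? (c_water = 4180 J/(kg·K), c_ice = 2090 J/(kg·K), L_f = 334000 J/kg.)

Cooling the water to 0 °C releases 0.628×4180×23.3 = 61163 J.
Of that, 0.538×2090×3.33 = 3744.3 J goes to bring the ice to 0 °C, leaving 57419 J.
Fully melting the ice requires m_ice L_f = 0.538×334000 = 179692 J.
57419 J < 179692 J, so only part of the ice melts and the system sits at 0 °C.
m_melt = 57419 / L_f = 0.1719 kg.

m_melted ≈ 0.172 kg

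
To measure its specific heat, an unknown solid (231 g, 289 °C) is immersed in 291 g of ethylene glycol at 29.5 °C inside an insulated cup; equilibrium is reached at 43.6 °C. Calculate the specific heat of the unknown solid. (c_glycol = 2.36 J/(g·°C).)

Taking heat into each body as positive, Σ m c ΔT = 0:
231·c·(43.6 − 289) + 291·2.36·(43.6 − 29.5) = 0
-56687 c = -9683.3
c = -9683.3/-56687 ≈ 0.1708 J/(g·°C)

c ≈ 0.171 J/(g·°C)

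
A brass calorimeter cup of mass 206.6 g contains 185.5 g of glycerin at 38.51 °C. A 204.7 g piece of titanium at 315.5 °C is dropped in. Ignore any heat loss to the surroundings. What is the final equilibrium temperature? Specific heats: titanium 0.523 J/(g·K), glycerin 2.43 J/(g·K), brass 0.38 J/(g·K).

T_f ≈ 85.1 °C

Conservation of energy gives ΣQ = 0:
204.7*0.523*(T − 315.5) + 185.5*2.43*(T − 38.51) + 206.6*0.38*(T − 38.51) = 0
636.33 T = 54159
T = 54159 / 636.33 = 85.1 °C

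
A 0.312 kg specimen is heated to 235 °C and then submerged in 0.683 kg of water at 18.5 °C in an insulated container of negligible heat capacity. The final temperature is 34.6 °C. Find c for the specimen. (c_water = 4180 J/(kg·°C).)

Heat lost by the specimen = heat gained by the water:
0.312×c×(235 − 34.6) = 0.683×4180×(34.6 − 18.5)
62.52 c = 45965  ⇒  c ≈ 735.1 J/(kg·°C)

c ≈ 735 J/(kg·°C)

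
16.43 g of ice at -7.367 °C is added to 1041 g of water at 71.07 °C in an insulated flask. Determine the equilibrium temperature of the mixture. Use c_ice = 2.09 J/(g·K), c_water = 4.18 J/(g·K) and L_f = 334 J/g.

Let T be the final temperature. ΣQ_i = 0:
ice -7.367→0 °C: 16.43·2.09·7.367 = 252.97
  fusion: m_ice L_f = 16.43·334 = 5487.6
  meltwater 0→T: 16.43·4.18·T = 68.68 T
  water cools: 1041·4.18·(T − 71.07) = 4351.4(T − 71.07)
4420.1 T = 309253 − 5740.6 = 303512
T ≈ 68.67 °C. Since T > 0 °C, the all-ice-melts assumption holds.

T_f ≈ 68.7 °C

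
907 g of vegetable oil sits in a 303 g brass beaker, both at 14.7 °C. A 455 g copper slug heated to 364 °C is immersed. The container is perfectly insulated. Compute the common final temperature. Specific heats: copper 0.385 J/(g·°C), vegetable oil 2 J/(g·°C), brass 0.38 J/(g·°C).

T_f ≈ 43.8 °C

Setting the total heat transfer to zero:
455·0.385·(T − 364) + 907·2·(T − 14.7) + 303·0.38·(T − 14.7) = 0
175.18(T − 364) + 1814(T − 14.7) + 115.14(T − 14.7) = 0
(175.18 + 1814 + 115.14) T = 175.18·364 + 1814·14.7 + 115.14·14.7
T = 92122/2104.3 ≈ 43.78 °C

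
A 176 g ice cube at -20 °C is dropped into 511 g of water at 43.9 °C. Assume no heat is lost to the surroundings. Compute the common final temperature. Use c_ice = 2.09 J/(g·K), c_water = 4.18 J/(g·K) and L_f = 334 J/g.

T_f ≈ 9.6 °C

Let T be the final temperature. ΣQ_i = 0:
warm ice to 0 °C: 176×2.09×(0 − (-20)) = 7356.8; fusion: m_ice L_f = 176×334 = 58784; meltwater 0→T: 176×4.18×T = 735.68 T; water cools: 511×4.18×(T − 43.9) = 2136(T − 43.9)
2871.7 T = 93770 − 66141 = 27629
T ≈ 9.62 °C — above 0 °C, consistent with complete melting.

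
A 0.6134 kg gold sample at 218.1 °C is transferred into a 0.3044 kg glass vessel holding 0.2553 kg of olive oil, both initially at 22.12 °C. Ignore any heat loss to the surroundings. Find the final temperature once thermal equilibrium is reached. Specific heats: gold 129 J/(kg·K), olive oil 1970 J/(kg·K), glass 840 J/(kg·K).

Conservation of energy gives ΣQ = 0:
0.6134*129*(T − 218.1) + 0.2553*1970*(T − 22.12) + 0.3044*840*(T − 22.12) = 0
(79.13 + 502.94 + 255.7) T = 79.13*218.1 + 502.94*22.12 + 255.7*22.12
T = 34039 / 837.77 = 40.6 °C

T_f ≈ 40.6 °C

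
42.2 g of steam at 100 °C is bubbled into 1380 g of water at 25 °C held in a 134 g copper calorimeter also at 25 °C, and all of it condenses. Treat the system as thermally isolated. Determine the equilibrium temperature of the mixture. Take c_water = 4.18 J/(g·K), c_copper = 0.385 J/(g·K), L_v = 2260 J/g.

Energy conservation, ΣQ = 0:
steam→water at 100 °C releases m L_v = 42.2·2260 = 95372
  condensate cools 100→T: 42.2·4.18·(T − 100) = 176.4(T − 100)
  water warms: 1380·4.18·(T − 25) = 5768.4(T − 25)
  cup: 51.59(T − 25)
5996.4 T = 95372 + 17640 + 145500 = 258511
T ≈ 43.11 °C (< 100 °C, so full condensation is consistent).

T_f ≈ 43.1 °C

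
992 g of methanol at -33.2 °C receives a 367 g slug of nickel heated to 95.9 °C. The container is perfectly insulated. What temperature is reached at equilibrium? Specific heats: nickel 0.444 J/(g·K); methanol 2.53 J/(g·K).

T_f is the heat-capacity-weighted average of the initial temperatures:
T_f = (162.95×95.9 + 2509.8×(-33.2)) / (162.95 + 2509.8)
    = -67697 / 2672.7 ≈ -25.33 °C

T_f ≈ -25.3 °C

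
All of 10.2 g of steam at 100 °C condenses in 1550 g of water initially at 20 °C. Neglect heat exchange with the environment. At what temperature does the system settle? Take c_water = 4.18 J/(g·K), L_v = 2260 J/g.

T_f ≈ 24.1 °C

Energy conservation, ΣQ = 0:
latent heat released on condensation: 10.2×2260 = 23052; condensed water 100 °C→T: 42.64(T − 100); original water: 6479(T − 20)
6521.6 T = 23052 + 4263.6 + 129580 = 156896
T ≈ 24.06 °C, under the boiling point, so the assumption holds.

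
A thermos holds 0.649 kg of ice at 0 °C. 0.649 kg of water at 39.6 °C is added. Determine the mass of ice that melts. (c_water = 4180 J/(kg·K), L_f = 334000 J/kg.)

m_melted ≈ 0.322 kg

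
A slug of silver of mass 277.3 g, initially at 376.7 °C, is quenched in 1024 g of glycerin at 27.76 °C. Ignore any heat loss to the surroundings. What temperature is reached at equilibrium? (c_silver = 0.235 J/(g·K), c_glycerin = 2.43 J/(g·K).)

T_f ≈ 36.7 °C

Taking heat into each body as positive, Σ m c ΔT = 0:
277.3×0.235×(T − 376.7) + 1024×2.43×(T − 27.76) = 0
65.17(T − 376.7) + 2488.3(T − 27.76) = 0
(65.17 + 2488.3) T = 65.17×376.7 + 2488.3×27.76
T ≈ 36.67 °C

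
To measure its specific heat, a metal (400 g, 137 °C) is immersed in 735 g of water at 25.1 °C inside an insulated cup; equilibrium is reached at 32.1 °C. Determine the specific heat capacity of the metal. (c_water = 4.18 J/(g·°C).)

Energy conservation, ΣQ = 0:
400×c×(32.1 − 137) + 735×4.18×(32.1 − 25.1) = 0
-41960 c = -21506
c = -21506/-41960 ≈ 0.5125 J/(g·°C)

c ≈ 0.513 J/(g·°C)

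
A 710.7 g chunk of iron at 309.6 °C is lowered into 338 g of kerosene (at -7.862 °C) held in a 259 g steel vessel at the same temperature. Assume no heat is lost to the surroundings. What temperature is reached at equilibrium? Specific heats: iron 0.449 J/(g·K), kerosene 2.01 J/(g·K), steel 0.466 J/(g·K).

Heat gained plus heat lost sum to zero:
710.7*0.449*(T − 309.6) + 338*2.01*(T − (-7.862)) + 259*0.466*(T − (-7.862)) = 0
(319.1 + 679.38 + 120.69) T = 319.1*309.6 + 679.38*(-7.862) + 120.69*(-7.862)
T ≈ 82.65 °C

T_f ≈ 82.7 °C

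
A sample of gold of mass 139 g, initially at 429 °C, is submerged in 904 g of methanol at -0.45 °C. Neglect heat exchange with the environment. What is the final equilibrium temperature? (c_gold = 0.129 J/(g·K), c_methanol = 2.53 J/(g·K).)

T_f ≈ 2.9 °C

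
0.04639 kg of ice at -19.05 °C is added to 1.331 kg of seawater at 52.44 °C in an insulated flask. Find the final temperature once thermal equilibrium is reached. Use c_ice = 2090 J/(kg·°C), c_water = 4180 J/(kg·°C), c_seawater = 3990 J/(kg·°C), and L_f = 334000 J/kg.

T_f ≈ 47.4 °C

Let T be the final temperature. ΣQ_i = 0:
ice -19.05→0 °C: 0.04639·2090·19.05 = 1847
  fusion: m_ice L_f = 0.04639·334000 = 15494
  meltwater 0→T: 0.04639·4180·T = 193.91 T
  seawater: 5310.7(T − 52.44)
5504.6 T = 278493 − 17341 = 261151
T ≈ 47.44 °C — above 0 °C, consistent with complete melting.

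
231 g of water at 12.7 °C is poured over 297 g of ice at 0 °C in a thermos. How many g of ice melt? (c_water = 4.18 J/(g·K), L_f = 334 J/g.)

m_melted ≈ 36.7 g

Heat available from the water dropping to 0 °C: 231×4.18×12.7 = 12263 J.
Fully melting the ice requires m_ice L_f = 297×334 = 99198 J.
12263 J < 99198 J, so only part of the ice melts and the system sits at 0 °C.
m_melt = 12263 / L_f = 36.72 g.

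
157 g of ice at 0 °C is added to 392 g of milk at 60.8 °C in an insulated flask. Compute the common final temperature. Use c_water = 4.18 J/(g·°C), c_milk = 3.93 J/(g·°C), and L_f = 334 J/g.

T_f ≈ 18.8 °C

Net heat exchanged in the isolated system is zero:
melt ice: 157·334 = 52438
  warm the meltwater: 656.26 T
  milk cools: 392·3.93·(T − 60.8) = 1540.6(T − 60.8)
2196.8 T = 93666 − 52438 = 41228
T ≈ 18.77 °C. Since T > 0 °C, the all-ice-melts assumption holds.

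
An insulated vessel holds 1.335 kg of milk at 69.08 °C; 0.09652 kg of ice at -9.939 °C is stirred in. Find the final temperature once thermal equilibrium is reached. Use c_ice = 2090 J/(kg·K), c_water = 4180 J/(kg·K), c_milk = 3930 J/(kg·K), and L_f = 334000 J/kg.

Energy conservation, ΣQ = 0:
ice -9.939→0 °C: 0.09652·2090·9.939 = 2005
  fusion: m_ice L_f = 0.09652·334000 = 32238
  meltwater 0→T: 0.09652·4180·T = 403.45 T
  milk: 5246.6(T − 69.08)
5650 T = 362432 − 34243 = 328189
T ≈ 58.09 °C — above 0 °C, consistent with complete melting.

T_f ≈ 58.1 °C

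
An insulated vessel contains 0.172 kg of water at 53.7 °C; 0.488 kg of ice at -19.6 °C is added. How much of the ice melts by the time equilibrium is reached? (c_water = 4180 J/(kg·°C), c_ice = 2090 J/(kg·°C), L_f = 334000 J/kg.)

m_melted ≈ 0.0557 kg

Heat available from the water dropping to 0 °C: 0.172×4180×53.7 = 38608 J.
Of that, 0.488×2090×19.6 = 19990 J goes to bring the ice to 0 °C, leaving 18618 J.
Fully melting the ice requires m_ice L_f = 0.488×334000 = 162992 J.
18618 J < 162992 J, so only part of the ice melts and the system sits at 0 °C.
m_melted×334000 = 18618  ⇒  m_melted ≈ 0.05574 kg.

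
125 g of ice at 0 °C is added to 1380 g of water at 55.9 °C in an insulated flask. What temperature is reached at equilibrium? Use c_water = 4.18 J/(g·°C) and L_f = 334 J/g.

T_f ≈ 44.6 °C

Conservation of energy gives ΣQ = 0:
latent heat to melt: 125×334 = 41750; meltwater 0→T: 125×4.18×T = 522.5 T; water cools: 1380×4.18×(T − 55.9) = 5768.4(T − 55.9)
6290.9 T = 322454 − 41750 = 280704
T ≈ 44.62 °C — above 0 °C, consistent with complete melting.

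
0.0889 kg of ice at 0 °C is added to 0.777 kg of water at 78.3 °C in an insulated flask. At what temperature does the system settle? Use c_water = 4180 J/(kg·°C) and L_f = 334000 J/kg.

Taking heat into each body as positive, Σ m c ΔT = 0:
latent heat to melt: 0.0889×334000 = 29693; warm the meltwater: 371.6 T; water: 3247.9(T − 78.3)
3619.5 T = 254307 − 29693 = 224615
T ≈ 62.06 °C. Since T > 0 °C, the all-ice-melts assumption holds.

T_f ≈ 62.1 °C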